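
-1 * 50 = -50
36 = 36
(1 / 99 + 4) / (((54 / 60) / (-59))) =-234230 / 891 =-262.88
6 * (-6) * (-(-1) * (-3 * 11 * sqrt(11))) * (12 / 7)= 14256 * sqrt(11) / 7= 6754.54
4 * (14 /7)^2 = 16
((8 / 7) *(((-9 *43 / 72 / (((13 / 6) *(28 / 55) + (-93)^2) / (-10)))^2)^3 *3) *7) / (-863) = -5979373460598396592529296875 / 3735184888673846675425664740631778848280064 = -0.00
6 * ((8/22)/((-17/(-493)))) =696/11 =63.27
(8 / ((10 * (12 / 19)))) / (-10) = -19 / 150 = -0.13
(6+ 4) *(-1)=-10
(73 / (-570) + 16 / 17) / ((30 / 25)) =0.68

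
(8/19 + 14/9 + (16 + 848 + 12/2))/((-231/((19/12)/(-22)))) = 37277/137214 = 0.27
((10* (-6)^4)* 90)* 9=10497600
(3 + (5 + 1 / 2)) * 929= 15793 / 2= 7896.50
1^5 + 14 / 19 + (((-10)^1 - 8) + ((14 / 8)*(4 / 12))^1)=-3575 / 228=-15.68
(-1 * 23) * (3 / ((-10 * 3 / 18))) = 207 / 5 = 41.40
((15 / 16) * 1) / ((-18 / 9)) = -15 / 32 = -0.47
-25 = -25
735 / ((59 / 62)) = 45570 / 59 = 772.37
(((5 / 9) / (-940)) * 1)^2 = 0.00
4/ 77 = 0.05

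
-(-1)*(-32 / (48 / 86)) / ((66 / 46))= -3956 / 99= -39.96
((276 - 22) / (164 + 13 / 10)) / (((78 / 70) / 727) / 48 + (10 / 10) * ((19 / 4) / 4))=258521200 / 199793151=1.29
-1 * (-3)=3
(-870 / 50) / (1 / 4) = -348 / 5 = -69.60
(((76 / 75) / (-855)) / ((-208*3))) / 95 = 1 / 50017500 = 0.00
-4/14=-2/7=-0.29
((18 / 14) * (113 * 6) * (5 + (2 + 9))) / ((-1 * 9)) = -10848 / 7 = -1549.71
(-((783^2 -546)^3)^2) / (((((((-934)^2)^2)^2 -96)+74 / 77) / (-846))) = 1720483768858134378233472098507699393979 / 22296450943116328664131637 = 77164019208595.44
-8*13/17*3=-312/17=-18.35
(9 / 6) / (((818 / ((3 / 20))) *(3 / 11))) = 33 / 32720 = 0.00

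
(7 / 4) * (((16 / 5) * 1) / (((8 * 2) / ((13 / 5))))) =91 / 100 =0.91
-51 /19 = -2.68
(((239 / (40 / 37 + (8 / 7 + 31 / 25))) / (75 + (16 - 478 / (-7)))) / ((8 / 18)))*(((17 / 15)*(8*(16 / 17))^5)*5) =55831181823836160 / 417744229507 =133649.20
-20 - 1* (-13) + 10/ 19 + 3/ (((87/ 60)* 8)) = -6849/ 1102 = -6.22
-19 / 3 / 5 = -19 / 15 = -1.27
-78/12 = -13/2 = -6.50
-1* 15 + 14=-1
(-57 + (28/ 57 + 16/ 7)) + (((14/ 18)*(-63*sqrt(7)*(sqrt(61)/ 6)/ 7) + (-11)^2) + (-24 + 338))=151930/ 399 - 7*sqrt(427)/ 6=356.67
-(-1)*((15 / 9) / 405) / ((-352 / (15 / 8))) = -0.00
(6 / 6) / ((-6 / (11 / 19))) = -0.10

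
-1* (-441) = 441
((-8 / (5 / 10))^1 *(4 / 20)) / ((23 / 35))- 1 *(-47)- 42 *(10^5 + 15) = -96613521 / 23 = -4200587.87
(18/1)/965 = 18/965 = 0.02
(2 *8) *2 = 32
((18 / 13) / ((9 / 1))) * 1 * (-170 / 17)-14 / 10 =-191 / 65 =-2.94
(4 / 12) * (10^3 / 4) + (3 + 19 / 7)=1870 / 21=89.05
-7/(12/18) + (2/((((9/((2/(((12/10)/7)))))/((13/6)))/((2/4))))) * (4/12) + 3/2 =-3919/486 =-8.06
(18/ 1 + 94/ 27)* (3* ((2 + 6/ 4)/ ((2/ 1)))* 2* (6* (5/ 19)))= 356.14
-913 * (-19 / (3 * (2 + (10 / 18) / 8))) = 416328 / 149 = 2794.15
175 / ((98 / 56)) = 100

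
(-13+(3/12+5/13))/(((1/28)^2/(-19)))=2394532/13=184194.77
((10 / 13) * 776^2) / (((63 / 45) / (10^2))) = 3010880000 / 91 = 33086593.41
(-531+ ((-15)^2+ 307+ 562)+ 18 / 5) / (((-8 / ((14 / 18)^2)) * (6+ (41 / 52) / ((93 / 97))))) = -55943251 / 8908110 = -6.28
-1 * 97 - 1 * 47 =-144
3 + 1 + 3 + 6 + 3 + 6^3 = 232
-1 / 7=-0.14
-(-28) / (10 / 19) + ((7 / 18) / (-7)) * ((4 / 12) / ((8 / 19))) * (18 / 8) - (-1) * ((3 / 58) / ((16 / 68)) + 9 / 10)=1509509 / 27840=54.22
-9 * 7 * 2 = -126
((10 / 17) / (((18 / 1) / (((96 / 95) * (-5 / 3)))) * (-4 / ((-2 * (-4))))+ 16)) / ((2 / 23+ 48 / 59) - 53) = -434240 / 820886089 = -0.00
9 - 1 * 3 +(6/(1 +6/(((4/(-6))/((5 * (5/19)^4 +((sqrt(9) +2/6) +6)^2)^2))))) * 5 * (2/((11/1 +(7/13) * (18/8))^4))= 31841228331611311363011318/5306871423526748396176625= 6.00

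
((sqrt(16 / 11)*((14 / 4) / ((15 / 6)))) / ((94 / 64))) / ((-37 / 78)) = -69888*sqrt(11) / 95645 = -2.42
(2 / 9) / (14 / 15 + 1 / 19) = 190 / 843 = 0.23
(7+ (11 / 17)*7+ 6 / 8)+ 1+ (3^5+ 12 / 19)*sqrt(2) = 903 / 68+ 4629*sqrt(2) / 19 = 357.83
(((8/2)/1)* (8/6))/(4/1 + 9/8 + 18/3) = 128/267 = 0.48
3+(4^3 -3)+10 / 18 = 581 / 9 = 64.56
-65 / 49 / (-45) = 0.03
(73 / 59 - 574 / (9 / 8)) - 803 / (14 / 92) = -21505975 / 3717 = -5785.84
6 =6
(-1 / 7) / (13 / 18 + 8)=-18 / 1099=-0.02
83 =83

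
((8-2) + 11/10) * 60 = 426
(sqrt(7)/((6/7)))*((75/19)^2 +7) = 28532*sqrt(7)/1083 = 69.70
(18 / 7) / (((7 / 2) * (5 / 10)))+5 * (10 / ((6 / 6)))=2522 / 49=51.47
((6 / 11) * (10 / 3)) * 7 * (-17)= -2380 / 11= -216.36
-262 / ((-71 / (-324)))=-84888 / 71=-1195.61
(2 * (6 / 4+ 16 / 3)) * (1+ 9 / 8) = 697 / 24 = 29.04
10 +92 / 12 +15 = 98 / 3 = 32.67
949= 949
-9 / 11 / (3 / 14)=-42 / 11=-3.82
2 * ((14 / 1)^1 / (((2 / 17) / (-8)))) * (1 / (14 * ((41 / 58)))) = -7888 / 41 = -192.39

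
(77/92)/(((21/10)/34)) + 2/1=1073/69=15.55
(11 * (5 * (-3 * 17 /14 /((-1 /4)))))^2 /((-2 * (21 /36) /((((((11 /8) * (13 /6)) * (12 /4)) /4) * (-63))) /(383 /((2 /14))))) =11634944253075 /56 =207766861662.05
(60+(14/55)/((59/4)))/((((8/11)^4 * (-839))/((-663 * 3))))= 128897262351/253445120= 508.58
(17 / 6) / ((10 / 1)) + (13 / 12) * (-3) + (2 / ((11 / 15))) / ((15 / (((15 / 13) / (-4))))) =-6476 / 2145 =-3.02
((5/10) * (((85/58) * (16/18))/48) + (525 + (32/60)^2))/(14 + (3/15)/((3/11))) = 82261669/2307240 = 35.65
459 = 459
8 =8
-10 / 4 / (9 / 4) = -10 / 9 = -1.11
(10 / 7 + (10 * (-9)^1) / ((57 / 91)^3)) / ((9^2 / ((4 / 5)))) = -42035360 / 11667159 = -3.60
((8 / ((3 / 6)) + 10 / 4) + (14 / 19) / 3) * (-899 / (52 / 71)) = -136402573 / 5928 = -23009.88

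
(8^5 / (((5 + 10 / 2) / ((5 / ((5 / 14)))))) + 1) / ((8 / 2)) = 229381 / 20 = 11469.05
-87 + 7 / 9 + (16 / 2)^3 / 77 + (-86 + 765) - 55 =377288 / 693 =544.43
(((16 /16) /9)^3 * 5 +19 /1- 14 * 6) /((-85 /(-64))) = -606464 /12393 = -48.94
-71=-71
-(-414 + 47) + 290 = 657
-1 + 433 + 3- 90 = 345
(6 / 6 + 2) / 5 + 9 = 48 / 5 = 9.60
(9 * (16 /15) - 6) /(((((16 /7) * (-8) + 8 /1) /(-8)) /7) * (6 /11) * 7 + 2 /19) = 13167 /2950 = 4.46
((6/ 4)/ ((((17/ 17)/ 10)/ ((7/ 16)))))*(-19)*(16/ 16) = -1995/ 16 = -124.69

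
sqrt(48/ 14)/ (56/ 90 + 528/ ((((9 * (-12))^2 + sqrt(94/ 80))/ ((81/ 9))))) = 4811400 * sqrt(4935)/ 5111168049799 + 2836619466795 * sqrt(42)/ 10222336099598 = 1.80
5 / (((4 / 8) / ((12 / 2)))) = 60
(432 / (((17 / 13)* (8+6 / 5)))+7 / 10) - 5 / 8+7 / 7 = 578413 / 15640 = 36.98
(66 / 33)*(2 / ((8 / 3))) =3 / 2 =1.50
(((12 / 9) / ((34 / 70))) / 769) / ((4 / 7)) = 245 / 39219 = 0.01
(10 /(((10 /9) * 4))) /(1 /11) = 99 /4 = 24.75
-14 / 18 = -7 / 9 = -0.78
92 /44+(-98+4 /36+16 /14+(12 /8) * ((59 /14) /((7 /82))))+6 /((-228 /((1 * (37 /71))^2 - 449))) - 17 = -23970375425 /929247858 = -25.80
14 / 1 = 14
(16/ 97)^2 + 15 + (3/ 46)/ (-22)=143059465/ 9521908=15.02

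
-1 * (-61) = 61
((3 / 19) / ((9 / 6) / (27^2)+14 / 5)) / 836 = 0.00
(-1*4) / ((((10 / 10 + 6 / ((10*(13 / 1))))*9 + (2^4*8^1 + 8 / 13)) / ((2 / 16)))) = -65 / 17944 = -0.00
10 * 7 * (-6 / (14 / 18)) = -540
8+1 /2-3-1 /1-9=-9 /2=-4.50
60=60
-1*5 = -5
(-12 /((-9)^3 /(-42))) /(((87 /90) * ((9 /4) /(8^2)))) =-143360 /7047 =-20.34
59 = 59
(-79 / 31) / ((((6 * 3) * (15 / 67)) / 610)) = -322873 / 837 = -385.75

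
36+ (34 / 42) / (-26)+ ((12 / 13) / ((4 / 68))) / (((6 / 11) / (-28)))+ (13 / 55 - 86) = -25685657 / 30030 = -855.33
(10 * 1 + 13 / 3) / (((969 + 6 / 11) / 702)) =10.38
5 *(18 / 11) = 90 / 11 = 8.18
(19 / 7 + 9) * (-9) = -738 / 7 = -105.43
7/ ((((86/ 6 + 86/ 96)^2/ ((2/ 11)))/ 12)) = 387072/ 5877971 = 0.07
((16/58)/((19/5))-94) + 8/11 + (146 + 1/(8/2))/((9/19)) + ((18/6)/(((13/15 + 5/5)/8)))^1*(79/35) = 290538727/1187956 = 244.57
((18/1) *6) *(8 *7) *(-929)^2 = 5219671968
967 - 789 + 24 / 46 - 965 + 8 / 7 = -126439 / 161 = -785.34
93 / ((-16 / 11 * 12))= -341 / 64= -5.33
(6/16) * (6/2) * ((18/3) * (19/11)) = 513/44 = 11.66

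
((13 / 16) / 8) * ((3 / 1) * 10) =195 / 64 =3.05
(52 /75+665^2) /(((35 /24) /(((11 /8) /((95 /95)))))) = 364836197 /875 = 416955.65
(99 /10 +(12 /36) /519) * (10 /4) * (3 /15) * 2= 154153 /15570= 9.90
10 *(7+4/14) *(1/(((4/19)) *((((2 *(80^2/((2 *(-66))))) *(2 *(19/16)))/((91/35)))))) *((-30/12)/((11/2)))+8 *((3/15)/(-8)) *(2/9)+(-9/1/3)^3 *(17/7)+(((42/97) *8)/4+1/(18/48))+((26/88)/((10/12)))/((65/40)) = -129256093/2151072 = -60.09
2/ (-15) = -2/ 15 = -0.13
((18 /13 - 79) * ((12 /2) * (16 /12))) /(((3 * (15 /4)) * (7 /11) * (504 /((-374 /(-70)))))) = -8302052 /9029475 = -0.92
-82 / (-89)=82 / 89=0.92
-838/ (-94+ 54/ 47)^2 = -925571/ 9522248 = -0.10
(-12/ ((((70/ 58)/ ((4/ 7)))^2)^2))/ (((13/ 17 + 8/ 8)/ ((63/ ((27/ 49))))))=-6156173824/ 157565625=-39.07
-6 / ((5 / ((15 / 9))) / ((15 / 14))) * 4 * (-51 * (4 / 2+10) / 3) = 12240 / 7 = 1748.57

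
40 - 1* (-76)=116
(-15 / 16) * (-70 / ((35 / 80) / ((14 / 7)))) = 300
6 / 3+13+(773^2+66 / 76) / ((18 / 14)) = 158948075 / 342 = 464760.45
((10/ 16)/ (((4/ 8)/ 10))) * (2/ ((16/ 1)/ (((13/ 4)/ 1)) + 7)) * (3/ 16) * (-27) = -5265/ 496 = -10.61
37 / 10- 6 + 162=1597 / 10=159.70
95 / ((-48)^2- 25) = 0.04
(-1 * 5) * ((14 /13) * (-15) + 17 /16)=15695 /208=75.46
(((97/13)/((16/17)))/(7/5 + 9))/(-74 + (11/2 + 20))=-85/5408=-0.02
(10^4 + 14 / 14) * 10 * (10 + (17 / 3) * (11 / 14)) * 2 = 60706070 / 21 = 2890765.24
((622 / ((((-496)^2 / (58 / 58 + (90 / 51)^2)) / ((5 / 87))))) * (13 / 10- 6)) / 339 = -599297 / 72307300608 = -0.00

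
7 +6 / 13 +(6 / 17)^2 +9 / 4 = 147817 / 15028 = 9.84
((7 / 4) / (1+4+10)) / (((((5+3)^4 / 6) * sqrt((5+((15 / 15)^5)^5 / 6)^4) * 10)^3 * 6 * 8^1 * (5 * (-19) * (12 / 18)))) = -45927 / 7242418641451771494400000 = -0.00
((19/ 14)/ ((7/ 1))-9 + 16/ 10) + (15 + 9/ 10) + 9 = 867/ 49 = 17.69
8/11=0.73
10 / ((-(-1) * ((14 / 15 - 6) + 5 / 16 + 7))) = 2400 / 539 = 4.45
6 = 6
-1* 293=-293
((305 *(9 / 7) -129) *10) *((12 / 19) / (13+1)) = 110520 / 931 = 118.71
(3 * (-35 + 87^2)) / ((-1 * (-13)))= 22602 / 13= 1738.62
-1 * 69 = -69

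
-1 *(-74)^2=-5476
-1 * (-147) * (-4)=-588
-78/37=-2.11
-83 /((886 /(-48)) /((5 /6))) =3.75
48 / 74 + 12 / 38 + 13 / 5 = 12529 / 3515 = 3.56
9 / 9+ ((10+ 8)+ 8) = 27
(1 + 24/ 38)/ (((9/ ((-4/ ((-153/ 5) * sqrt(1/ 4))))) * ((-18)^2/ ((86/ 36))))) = 6665/ 19072827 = 0.00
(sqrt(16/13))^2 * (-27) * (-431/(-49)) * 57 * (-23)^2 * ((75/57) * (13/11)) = -7387167600/539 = -13705320.22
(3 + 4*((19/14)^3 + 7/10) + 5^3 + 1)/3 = 162123/3430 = 47.27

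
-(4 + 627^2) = -393133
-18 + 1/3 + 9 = -26/3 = -8.67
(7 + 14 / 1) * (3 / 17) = 63 / 17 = 3.71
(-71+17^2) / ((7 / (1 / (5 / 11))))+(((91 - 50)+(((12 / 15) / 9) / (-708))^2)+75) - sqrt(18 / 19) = 81940686217 / 444088575 - 3*sqrt(38) / 19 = 183.54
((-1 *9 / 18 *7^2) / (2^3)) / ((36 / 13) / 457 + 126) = -291109 / 11977632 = -0.02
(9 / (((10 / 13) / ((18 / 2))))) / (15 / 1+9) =351 / 80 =4.39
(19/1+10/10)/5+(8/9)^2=388/81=4.79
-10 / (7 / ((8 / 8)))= -1.43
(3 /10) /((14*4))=3 /560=0.01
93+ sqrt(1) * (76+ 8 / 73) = 12345 / 73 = 169.11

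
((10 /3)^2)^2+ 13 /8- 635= -330427 /648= -509.92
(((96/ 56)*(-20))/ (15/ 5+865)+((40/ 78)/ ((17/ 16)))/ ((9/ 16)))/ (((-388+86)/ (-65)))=18548150/ 105280371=0.18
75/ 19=3.95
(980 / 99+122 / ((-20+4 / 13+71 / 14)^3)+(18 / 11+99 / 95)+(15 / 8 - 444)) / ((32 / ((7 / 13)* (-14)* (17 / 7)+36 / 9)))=161365223288829251 / 840116721755520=192.07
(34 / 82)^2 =289 / 1681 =0.17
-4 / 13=-0.31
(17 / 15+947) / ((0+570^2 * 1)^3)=7111 / 257223354367500000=0.00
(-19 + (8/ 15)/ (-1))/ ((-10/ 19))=5567/ 150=37.11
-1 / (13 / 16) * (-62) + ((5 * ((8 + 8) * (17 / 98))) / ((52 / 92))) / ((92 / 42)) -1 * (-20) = 9784 / 91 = 107.52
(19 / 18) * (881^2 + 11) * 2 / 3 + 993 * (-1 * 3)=4888945 / 9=543216.11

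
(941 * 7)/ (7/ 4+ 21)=3764/ 13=289.54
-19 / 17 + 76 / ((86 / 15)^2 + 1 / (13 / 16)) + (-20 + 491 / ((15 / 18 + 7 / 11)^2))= 831354065812 / 3988747961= 208.42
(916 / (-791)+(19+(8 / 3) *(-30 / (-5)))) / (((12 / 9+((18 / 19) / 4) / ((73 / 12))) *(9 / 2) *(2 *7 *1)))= 12376201 / 31616270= 0.39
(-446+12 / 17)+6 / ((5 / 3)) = -37544 / 85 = -441.69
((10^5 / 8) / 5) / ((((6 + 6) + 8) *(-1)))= -125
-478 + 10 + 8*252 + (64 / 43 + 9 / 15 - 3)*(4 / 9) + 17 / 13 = 38962643 / 25155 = 1548.90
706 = 706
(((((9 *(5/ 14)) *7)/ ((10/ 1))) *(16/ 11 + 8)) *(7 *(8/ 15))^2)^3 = 542061054918656/ 20796875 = 26064543.59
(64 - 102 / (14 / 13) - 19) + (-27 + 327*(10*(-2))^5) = -7324800537 / 7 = -1046400076.71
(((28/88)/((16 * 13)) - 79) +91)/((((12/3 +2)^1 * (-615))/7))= -384433/16885440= -0.02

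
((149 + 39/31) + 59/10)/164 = 48409/50840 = 0.95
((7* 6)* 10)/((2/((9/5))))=378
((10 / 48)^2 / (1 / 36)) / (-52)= -25 / 832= -0.03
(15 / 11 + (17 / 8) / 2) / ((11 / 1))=0.22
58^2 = 3364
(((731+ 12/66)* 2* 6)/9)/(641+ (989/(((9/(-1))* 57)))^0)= 5362/3531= 1.52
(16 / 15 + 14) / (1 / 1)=226 / 15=15.07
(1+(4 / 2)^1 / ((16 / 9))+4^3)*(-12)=-1587 / 2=-793.50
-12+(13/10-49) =-597/10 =-59.70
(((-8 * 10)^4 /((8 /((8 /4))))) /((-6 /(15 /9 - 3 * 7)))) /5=6599111.11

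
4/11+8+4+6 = 202/11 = 18.36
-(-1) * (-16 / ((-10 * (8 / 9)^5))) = 59049 / 20480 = 2.88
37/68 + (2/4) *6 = 241/68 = 3.54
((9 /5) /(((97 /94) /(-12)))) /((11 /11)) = -10152 /485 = -20.93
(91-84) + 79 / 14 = 177 / 14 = 12.64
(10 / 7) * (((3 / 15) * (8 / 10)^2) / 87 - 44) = -956968 / 15225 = -62.86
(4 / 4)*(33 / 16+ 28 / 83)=3187 / 1328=2.40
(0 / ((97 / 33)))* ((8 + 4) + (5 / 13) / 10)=0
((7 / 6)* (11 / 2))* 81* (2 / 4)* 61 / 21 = 6039 / 8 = 754.88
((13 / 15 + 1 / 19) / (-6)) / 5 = -131 / 4275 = -0.03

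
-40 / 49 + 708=34652 / 49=707.18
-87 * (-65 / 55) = 1131 / 11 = 102.82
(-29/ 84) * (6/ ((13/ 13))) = -29/ 14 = -2.07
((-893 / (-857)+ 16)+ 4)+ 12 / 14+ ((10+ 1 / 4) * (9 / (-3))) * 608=-112025931 / 5999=-18674.10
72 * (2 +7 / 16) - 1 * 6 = 339 / 2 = 169.50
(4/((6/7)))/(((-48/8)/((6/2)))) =-7/3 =-2.33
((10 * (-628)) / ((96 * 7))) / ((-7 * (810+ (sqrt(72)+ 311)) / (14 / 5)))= 175997 / 52775898 - 157 * sqrt(2) / 8795983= 0.00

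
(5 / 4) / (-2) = -0.62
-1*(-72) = 72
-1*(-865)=865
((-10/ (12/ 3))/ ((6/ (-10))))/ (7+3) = 5/ 12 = 0.42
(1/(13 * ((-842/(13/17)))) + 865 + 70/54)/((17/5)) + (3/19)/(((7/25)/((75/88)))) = 9814856188955/38448377352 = 255.27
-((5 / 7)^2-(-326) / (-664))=-313 / 16268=-0.02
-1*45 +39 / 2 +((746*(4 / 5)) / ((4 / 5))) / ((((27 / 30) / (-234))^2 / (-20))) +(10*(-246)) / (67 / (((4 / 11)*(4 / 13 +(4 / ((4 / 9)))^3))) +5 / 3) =-440478920686753 / 436726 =-1008593307.21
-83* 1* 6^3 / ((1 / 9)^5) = -1058630472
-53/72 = -0.74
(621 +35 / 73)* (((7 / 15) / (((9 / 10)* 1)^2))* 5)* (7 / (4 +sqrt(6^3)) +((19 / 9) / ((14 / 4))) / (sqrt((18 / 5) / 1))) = -4446064 / 17739 +86199200* sqrt(10) / 478953 +2223032* sqrt(6) / 5913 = 1239.39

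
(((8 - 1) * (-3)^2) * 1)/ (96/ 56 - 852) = -147/ 1984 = -0.07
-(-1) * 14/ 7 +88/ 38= 82/ 19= 4.32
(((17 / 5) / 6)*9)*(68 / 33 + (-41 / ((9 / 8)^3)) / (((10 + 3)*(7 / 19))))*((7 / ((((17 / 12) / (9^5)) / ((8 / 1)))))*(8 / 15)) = -89692862976 / 3575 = -25088912.72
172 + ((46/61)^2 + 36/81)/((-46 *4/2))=132474002/770247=171.99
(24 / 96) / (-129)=-1 / 516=-0.00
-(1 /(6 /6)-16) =15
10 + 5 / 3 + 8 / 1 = 59 / 3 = 19.67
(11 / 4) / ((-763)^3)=-0.00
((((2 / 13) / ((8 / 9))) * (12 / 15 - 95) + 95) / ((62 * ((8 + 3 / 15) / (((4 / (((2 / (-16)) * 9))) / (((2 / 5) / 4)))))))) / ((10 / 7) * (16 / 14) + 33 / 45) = -5419400 / 2329743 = -2.33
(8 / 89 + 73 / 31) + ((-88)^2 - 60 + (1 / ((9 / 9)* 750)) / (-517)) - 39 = 8181253572241 / 1069802250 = 7647.44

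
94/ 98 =47/ 49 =0.96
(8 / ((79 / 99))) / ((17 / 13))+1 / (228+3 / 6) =4707958 / 613751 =7.67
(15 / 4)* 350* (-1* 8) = -10500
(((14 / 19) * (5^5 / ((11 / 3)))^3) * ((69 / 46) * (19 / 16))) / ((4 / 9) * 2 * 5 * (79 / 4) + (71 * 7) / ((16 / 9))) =155731201171875 / 70405907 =2211905.33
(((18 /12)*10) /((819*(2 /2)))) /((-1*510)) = -1 /27846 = -0.00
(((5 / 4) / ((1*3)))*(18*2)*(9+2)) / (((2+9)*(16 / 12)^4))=4.75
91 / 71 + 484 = 34455 / 71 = 485.28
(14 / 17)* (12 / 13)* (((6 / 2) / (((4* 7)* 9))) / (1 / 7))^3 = 7 / 15912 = 0.00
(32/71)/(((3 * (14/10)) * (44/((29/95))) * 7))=232/2181333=0.00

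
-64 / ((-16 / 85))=340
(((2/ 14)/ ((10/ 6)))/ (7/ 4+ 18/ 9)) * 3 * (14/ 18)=4/ 75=0.05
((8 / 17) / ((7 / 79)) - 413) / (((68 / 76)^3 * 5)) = -66552877 / 584647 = -113.83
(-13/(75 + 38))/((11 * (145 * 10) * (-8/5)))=13/2883760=0.00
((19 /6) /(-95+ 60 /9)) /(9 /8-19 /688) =-6536 /200075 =-0.03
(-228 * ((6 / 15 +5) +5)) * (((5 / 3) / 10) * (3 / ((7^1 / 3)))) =-17784 / 35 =-508.11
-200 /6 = -100 /3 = -33.33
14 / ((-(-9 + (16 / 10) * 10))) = -2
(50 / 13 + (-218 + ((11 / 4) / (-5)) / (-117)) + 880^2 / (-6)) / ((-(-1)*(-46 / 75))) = 1512585545 / 7176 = 210783.94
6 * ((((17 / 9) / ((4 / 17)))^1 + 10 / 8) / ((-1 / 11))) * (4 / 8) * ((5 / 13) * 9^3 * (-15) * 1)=33479325 / 26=1287666.35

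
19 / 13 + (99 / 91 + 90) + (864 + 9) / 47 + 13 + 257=1630067 / 4277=381.12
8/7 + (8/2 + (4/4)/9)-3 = 2.25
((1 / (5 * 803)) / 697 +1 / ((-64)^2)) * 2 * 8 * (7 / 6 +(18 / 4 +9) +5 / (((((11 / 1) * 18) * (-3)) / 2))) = 12193899401 / 212772130560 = 0.06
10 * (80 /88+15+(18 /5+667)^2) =247346148 /55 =4497202.69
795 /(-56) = -795 /56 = -14.20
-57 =-57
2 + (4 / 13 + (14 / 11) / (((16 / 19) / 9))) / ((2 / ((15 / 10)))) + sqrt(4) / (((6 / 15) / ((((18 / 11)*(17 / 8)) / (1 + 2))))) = 83411 / 4576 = 18.23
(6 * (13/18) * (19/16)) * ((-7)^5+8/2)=-1383447/16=-86465.44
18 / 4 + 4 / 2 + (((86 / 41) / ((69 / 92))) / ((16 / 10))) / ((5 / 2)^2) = 8339 / 1230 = 6.78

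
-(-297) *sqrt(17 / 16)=297 *sqrt(17) / 4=306.14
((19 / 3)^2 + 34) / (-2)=-667 / 18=-37.06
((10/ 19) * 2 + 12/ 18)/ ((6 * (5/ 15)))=49/ 57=0.86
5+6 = 11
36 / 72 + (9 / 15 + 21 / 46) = 179 / 115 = 1.56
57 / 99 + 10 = 349 / 33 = 10.58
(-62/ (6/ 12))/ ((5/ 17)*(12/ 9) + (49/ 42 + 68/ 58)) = -122264/ 2693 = -45.40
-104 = -104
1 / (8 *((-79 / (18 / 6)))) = -3 / 632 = -0.00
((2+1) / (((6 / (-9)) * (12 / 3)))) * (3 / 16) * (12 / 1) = -81 / 32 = -2.53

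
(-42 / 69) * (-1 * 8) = 112 / 23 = 4.87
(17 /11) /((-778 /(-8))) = 68 /4279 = 0.02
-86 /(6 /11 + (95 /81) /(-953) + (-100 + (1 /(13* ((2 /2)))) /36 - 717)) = 3797278056 /36050017309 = 0.11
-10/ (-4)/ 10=1/ 4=0.25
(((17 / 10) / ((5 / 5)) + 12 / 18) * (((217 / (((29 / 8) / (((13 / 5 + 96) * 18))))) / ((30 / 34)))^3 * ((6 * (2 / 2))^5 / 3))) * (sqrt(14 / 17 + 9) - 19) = -15896156815252253103685632 / 78125 + 49214107787158678339584 * sqrt(2839) / 78125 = -169906144936841908853.59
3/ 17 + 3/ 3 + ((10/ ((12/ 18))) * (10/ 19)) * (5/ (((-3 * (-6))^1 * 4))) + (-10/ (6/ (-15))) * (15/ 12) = 63905/ 1938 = 32.97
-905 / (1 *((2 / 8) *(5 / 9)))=-6516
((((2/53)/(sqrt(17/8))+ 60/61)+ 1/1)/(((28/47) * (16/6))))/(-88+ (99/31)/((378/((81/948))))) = -3798399/267702892 - 345309 * sqrt(34)/10873784273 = -0.01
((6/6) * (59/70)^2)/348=3481/1705200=0.00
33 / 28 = 1.18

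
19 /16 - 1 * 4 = -2.81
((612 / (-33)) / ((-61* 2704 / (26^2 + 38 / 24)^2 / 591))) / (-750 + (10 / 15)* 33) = -221412976189 / 5283486208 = -41.91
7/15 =0.47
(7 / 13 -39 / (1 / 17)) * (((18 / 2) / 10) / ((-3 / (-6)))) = -77508 / 65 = -1192.43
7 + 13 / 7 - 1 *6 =20 / 7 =2.86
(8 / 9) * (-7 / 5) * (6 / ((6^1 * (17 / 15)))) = -56 / 51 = -1.10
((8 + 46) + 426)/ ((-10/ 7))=-336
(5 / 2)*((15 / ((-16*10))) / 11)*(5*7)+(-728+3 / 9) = -1538407 / 2112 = -728.41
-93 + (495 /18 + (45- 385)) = -811 /2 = -405.50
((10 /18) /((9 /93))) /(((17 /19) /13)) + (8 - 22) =31859 /459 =69.41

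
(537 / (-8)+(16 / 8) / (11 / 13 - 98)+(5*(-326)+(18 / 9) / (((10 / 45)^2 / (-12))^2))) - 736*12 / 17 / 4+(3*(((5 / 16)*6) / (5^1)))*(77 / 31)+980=312176896721 / 2662404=117253.77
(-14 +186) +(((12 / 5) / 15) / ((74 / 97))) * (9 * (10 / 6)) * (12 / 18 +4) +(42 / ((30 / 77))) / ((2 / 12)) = 154194 / 185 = 833.48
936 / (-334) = -468 / 167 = -2.80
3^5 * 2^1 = 486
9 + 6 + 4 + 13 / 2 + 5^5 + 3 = 6307 / 2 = 3153.50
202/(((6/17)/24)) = 13736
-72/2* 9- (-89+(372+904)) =-1511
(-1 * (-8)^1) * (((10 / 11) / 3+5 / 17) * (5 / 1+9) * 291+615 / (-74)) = 134199260 / 6919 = 19395.76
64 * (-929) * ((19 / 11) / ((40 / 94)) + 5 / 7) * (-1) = 109265264 / 385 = 283805.88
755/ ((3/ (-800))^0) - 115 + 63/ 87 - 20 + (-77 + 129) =19509/ 29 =672.72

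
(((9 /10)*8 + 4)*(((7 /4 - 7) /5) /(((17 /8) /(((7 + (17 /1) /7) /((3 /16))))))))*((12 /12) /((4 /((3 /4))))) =-52.18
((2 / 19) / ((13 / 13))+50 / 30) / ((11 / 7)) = 707 / 627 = 1.13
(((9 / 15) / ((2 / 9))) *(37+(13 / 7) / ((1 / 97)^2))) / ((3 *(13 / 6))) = 3309552 / 455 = 7273.74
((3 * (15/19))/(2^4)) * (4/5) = 0.12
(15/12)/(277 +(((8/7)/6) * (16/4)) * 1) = 0.00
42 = 42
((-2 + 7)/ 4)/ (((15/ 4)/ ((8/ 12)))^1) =2/ 9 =0.22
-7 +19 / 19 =-6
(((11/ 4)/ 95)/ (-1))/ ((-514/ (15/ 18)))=11/ 234384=0.00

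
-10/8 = -5/4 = -1.25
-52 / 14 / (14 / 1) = -13 / 49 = -0.27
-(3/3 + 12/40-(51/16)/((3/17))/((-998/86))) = -114031/39920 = -2.86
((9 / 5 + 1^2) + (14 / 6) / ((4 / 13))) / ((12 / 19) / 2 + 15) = 11837 / 17460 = 0.68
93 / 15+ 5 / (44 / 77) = 299 / 20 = 14.95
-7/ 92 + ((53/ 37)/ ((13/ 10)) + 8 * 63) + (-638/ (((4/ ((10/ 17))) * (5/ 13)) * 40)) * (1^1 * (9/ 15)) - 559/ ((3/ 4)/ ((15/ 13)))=-13489705933/ 37614200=-358.63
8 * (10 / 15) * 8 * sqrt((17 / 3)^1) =128 * sqrt(51) / 9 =101.57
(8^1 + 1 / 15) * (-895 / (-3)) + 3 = 21686 / 9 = 2409.56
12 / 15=4 / 5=0.80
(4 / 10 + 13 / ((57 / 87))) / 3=641 / 95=6.75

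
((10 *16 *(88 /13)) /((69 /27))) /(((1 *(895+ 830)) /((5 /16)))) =528 /6877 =0.08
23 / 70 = 0.33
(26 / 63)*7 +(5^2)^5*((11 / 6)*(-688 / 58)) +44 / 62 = -1718320283384 / 8091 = -212374278.01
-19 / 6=-3.17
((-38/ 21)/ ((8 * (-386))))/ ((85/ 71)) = 1349/ 2756040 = 0.00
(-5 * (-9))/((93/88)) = 1320/31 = 42.58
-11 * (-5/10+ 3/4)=-11/4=-2.75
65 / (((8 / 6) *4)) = 195 / 16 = 12.19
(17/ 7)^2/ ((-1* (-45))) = 289/ 2205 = 0.13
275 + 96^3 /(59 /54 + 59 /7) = 335419933 /3599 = 93198.09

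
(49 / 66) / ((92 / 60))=245 / 506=0.48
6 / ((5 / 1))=6 / 5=1.20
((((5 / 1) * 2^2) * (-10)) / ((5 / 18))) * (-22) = 15840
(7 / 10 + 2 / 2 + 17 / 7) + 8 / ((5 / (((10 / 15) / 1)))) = 1091 / 210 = 5.20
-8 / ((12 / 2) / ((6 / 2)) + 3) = -8 / 5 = -1.60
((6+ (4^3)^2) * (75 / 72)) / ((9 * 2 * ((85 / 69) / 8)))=235865 / 153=1541.60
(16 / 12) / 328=1 / 246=0.00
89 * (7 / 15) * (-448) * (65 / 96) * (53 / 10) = -3004729 / 45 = -66771.76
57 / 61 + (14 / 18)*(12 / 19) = 4957 / 3477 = 1.43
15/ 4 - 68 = -257/ 4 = -64.25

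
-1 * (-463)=463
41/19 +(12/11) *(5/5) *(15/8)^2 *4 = 14629/836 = 17.50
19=19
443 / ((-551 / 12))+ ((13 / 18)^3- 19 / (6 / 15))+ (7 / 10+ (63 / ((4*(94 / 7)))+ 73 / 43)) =-431879302207 / 8117932590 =-53.20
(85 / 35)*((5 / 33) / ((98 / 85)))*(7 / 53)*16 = 57800 / 85701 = 0.67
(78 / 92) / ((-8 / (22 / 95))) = -0.02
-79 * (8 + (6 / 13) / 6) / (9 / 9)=-8295 / 13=-638.08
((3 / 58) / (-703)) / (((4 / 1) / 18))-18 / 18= -81575 / 81548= -1.00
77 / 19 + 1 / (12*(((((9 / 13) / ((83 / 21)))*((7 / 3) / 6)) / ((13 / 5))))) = 606083 / 83790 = 7.23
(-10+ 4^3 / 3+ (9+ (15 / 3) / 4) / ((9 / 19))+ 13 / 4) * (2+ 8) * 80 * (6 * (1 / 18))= 260800 / 27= 9659.26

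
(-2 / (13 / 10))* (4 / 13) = -80 / 169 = -0.47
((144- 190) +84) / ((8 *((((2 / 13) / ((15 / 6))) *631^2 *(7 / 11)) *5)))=2717 / 44594032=0.00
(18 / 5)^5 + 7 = 1911443 / 3125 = 611.66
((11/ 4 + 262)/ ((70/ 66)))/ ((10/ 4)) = 34947/ 350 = 99.85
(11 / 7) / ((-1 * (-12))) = 11 / 84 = 0.13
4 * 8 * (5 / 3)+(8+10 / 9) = 562 / 9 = 62.44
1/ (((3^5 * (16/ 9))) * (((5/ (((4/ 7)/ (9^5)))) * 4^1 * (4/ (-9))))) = -1/ 396809280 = -0.00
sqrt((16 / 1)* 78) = 4* sqrt(78) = 35.33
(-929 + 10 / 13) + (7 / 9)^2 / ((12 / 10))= -5861377 / 6318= -927.73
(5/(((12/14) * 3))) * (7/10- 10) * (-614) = 11103.17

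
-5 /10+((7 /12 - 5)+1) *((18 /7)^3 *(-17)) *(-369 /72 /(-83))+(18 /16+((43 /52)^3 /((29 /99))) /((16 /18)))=59229069445397 /928688843264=63.78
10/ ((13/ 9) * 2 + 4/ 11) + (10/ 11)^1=3.98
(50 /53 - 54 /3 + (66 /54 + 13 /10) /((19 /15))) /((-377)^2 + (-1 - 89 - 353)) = -91025 /856066812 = -0.00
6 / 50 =3 / 25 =0.12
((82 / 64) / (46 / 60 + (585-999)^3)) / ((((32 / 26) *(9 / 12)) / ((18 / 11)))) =-23985 / 749315880544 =-0.00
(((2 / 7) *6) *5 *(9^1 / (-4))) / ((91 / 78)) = -810 / 49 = -16.53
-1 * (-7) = 7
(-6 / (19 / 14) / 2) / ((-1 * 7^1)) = 6 / 19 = 0.32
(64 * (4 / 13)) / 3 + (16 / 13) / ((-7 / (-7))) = 7.79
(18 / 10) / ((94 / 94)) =1.80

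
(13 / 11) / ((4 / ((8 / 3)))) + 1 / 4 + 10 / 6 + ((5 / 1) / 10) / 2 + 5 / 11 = 75 / 22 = 3.41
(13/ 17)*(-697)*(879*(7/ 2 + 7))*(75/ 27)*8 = -109318300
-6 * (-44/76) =3.47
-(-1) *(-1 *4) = -4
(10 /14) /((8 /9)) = 45 /56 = 0.80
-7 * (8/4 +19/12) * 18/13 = -903/26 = -34.73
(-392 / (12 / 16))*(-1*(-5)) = -7840 / 3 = -2613.33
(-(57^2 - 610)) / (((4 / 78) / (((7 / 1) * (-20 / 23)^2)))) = -144089400 / 529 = -272380.72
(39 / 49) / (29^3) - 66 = -66.00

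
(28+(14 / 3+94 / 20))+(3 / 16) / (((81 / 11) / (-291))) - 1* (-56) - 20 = 47489 / 720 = 65.96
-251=-251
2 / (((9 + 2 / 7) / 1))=14 / 65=0.22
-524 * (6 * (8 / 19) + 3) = -55020 / 19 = -2895.79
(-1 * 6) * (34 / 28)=-51 / 7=-7.29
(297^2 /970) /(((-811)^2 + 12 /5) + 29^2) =88209 /638807468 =0.00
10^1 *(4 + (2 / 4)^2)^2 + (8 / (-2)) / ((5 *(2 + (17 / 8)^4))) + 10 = 699180553 / 3668520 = 190.59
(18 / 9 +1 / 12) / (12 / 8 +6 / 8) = 25 / 27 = 0.93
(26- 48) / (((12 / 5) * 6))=-55 / 36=-1.53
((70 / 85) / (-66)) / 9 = -7 / 5049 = -0.00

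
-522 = -522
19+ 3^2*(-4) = -17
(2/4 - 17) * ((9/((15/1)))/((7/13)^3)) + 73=9.59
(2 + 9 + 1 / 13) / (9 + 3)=12 / 13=0.92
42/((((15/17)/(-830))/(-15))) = 592620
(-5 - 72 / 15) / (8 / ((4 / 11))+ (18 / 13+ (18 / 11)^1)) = -7007 / 17890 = -0.39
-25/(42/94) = -1175/21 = -55.95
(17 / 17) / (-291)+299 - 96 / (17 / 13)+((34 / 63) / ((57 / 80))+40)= 1577161336 / 5921559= 266.34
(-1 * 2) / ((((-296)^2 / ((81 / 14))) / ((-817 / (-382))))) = -66177 / 234285184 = -0.00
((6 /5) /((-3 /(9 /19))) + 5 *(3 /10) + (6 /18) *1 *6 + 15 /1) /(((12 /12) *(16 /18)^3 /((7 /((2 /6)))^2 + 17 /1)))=580787739 /48640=11940.54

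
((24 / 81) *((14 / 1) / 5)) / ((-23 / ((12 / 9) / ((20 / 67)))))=-7504 / 46575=-0.16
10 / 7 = 1.43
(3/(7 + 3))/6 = 1/20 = 0.05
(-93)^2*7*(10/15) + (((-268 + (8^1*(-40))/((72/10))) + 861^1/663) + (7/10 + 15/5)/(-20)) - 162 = 15867712607/397800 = 39888.67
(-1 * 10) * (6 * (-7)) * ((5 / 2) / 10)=105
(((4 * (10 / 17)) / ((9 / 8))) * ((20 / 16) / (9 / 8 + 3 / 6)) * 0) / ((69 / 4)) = 0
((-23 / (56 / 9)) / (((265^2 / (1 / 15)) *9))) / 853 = -23 / 50317617000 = -0.00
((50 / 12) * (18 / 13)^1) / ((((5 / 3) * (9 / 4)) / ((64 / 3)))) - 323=-11317 / 39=-290.18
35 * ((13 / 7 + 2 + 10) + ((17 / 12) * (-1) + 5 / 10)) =5435 / 12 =452.92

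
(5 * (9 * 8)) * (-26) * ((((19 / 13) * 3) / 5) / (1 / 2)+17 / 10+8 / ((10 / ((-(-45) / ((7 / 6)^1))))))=-2248056 / 7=-321150.86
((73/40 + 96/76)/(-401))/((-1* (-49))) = -2347/14933240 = -0.00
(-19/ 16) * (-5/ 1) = 95/ 16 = 5.94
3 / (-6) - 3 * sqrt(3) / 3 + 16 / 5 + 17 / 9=2.86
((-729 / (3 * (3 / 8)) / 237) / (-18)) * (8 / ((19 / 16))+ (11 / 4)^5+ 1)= 25.07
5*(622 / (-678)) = -1555 / 339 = -4.59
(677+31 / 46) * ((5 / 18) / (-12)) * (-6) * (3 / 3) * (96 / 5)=41564 / 23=1807.13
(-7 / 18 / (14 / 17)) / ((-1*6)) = 17 / 216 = 0.08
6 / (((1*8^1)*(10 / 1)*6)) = 1 / 80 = 0.01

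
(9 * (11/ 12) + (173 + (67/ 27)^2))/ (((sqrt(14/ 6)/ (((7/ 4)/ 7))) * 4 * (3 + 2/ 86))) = 1807591 * sqrt(21)/ 3265920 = 2.54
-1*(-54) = 54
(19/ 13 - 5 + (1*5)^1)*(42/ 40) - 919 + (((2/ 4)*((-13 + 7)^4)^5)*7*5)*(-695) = -11561687027089146094541/ 260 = -44468027027265946517.47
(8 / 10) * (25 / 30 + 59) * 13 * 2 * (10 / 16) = 777.83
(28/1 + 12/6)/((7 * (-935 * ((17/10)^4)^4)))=-0.00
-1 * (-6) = 6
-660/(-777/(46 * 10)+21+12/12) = -303600/9343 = -32.49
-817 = -817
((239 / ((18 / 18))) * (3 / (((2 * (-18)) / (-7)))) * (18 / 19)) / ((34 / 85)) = 25095 / 76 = 330.20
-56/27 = -2.07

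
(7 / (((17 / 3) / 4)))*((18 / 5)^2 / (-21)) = -1296 / 425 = -3.05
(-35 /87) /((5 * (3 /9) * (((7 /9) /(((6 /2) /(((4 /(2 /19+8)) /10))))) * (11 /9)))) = -8505 /551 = -15.44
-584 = -584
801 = 801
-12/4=-3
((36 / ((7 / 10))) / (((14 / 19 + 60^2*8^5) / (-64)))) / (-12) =18240 / 7844659249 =0.00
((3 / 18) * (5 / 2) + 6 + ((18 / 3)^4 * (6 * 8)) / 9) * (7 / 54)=581147 / 648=896.83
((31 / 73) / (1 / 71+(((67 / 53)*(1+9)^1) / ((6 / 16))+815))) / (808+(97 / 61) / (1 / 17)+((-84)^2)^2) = 7115833 / 708073306167773762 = 0.00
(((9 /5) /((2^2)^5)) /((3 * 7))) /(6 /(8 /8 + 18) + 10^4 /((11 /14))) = 627 /95336765440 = 0.00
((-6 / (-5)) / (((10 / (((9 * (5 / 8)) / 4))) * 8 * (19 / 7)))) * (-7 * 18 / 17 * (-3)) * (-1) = -35721 / 206720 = -0.17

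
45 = 45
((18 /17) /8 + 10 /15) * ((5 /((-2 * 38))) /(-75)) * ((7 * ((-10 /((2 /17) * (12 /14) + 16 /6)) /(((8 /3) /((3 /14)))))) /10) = -3423 /24028160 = -0.00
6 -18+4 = -8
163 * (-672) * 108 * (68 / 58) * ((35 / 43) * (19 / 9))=-29719307520 / 1247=-23832644.36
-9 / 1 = -9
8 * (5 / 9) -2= 2.44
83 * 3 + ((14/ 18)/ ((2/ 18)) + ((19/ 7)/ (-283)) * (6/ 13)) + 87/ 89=588986717/ 2292017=256.97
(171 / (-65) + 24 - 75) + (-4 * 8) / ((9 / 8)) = -48014 / 585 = -82.08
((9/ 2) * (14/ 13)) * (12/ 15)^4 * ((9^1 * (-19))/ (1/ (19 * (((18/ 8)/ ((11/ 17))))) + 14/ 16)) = -64137443328/ 168195625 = -381.33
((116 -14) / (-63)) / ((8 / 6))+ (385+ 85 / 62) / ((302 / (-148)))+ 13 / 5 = -61589393 / 327670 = -187.96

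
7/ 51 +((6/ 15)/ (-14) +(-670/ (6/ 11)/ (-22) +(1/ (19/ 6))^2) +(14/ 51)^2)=3688423483/ 65727270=56.12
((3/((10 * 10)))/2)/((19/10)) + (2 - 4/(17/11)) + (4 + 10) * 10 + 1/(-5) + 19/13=11814407/83980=140.68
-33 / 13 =-2.54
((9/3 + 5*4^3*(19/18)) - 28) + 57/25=70888/225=315.06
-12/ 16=-3/ 4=-0.75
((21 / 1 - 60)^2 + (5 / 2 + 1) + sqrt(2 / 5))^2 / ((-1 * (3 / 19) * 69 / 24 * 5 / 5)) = -1766316494 / 345 - 463448 * sqrt(10) / 345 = -5124005.93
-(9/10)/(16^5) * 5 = -9/2097152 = -0.00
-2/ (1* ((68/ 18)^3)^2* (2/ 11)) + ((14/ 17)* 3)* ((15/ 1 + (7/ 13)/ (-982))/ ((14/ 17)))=443668361916459/ 9860486587328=44.99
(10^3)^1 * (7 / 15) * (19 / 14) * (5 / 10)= 950 / 3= 316.67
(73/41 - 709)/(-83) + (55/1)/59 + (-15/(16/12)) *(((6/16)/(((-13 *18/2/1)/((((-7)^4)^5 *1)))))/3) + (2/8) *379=80102259252186926988581/83523232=959041662231017.68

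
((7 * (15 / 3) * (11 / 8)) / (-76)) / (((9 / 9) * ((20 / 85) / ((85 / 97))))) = -556325 / 235904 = -2.36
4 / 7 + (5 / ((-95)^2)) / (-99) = 714773 / 1250865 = 0.57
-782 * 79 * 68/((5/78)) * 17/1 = -5570398704/5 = -1114079740.80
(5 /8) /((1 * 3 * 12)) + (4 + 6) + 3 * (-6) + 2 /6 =-2203 /288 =-7.65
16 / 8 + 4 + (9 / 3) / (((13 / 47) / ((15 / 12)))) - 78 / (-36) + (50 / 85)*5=65413 / 2652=24.67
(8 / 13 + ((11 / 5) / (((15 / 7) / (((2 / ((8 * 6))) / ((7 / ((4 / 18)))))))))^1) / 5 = 64943 / 526500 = 0.12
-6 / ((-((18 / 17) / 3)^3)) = 4913 / 36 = 136.47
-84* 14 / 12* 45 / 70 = -63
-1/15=-0.07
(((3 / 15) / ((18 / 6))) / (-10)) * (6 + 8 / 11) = -0.04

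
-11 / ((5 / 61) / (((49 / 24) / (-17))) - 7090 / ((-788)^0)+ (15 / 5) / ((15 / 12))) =164395 / 105934382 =0.00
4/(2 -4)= -2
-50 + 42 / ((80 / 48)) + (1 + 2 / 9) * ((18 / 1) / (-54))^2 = -9989 / 405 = -24.66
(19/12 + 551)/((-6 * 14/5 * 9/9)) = -33155/1008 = -32.89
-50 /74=-25 /37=-0.68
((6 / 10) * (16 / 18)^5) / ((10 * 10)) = 8192 / 2460375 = 0.00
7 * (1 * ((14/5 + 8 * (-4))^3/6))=-10892476/375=-29046.60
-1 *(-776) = 776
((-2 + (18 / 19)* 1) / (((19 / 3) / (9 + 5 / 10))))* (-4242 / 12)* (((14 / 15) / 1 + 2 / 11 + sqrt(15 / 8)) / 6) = 65044 / 627 + 3535* sqrt(30) / 152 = 231.12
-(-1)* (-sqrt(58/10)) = -sqrt(145)/5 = -2.41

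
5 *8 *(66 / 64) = 165 / 4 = 41.25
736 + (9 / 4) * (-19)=2773 / 4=693.25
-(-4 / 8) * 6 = 3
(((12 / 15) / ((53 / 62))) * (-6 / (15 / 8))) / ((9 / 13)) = -51584 / 11925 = -4.33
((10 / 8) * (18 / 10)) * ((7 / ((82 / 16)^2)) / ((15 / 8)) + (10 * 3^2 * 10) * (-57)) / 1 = -970144437 / 8405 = -115424.68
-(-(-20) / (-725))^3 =64 / 3048625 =0.00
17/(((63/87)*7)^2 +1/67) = 957899/1448644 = 0.66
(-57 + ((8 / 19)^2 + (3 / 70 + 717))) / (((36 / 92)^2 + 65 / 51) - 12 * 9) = -6.20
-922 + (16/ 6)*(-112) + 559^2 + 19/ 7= 6536524/ 21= 311263.05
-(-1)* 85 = 85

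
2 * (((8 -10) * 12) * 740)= -35520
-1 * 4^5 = -1024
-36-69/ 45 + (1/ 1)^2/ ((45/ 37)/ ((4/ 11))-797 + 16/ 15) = -990658261/ 26393205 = -37.53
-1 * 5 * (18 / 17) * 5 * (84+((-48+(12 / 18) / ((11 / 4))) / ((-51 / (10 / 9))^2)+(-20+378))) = -153641773300 / 13132449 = -11699.40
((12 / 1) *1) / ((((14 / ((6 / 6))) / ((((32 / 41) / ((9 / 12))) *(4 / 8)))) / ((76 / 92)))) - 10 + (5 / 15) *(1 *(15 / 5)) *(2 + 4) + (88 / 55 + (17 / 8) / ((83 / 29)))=-28251063 / 21915320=-1.29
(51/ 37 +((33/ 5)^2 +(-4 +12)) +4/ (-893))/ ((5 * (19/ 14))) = 612146136/ 78472375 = 7.80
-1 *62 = -62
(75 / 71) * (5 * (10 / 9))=1250 / 213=5.87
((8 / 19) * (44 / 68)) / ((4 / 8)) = 0.54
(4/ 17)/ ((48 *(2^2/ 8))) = 1/ 102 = 0.01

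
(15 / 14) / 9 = 5 / 42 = 0.12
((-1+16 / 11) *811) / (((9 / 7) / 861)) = 8146495 / 33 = 246863.48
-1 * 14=-14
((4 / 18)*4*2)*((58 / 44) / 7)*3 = 232 / 231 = 1.00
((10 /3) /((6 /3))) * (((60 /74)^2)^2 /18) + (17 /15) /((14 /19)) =621104003 /393573810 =1.58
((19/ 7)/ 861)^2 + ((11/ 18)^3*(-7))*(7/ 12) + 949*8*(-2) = -4289152457977139/ 282461092704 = -15184.93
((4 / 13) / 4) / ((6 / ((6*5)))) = 5 / 13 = 0.38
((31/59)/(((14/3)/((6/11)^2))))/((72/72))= 1674/49973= 0.03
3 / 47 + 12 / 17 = 615 / 799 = 0.77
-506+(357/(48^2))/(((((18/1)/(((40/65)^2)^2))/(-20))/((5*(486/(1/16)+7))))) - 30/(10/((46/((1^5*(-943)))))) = -46372194380/31617027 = -1466.68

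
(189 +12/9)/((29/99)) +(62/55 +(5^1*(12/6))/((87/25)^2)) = 271304293/416295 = 651.71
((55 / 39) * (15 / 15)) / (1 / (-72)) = -1320 / 13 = -101.54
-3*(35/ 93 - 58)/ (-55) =-3.14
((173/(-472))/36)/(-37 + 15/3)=173/543744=0.00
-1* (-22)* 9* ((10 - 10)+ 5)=990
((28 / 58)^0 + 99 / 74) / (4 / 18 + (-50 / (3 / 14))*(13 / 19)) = -29583 / 2017388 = -0.01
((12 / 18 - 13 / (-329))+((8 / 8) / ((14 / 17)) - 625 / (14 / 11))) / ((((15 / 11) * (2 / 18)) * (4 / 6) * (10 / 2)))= -7966068 / 8225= -968.52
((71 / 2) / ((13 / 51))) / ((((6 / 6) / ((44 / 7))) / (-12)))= -955944 / 91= -10504.88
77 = 77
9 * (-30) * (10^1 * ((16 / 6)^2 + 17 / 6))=-26850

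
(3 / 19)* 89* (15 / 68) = 4005 / 1292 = 3.10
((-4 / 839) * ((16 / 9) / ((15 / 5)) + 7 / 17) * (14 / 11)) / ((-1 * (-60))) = -6454 / 63541665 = -0.00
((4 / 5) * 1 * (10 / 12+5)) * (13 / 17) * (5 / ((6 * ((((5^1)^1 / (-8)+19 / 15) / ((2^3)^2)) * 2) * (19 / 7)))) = 582400 / 10659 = 54.64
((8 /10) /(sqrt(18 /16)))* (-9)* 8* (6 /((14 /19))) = -10944* sqrt(2) /35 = -442.20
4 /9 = 0.44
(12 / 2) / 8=3 / 4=0.75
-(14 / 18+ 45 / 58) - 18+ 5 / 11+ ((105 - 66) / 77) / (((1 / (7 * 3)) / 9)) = 439999 / 5742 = 76.63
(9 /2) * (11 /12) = 4.12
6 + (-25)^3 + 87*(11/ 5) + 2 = -77128/ 5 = -15425.60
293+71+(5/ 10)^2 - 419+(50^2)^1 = 9781/ 4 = 2445.25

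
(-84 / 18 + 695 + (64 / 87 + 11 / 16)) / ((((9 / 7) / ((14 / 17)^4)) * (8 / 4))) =5394626825 / 43597962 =123.74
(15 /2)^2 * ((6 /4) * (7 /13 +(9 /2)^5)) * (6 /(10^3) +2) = 20794443741 /66560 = 312416.52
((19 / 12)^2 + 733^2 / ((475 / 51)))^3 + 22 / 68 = 1044545571217472173600750466507 / 5440229568000000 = 192003950965892.80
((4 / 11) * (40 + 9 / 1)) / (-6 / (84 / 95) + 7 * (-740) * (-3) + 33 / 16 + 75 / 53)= 1163456 / 1014483833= 0.00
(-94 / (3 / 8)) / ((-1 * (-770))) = -0.33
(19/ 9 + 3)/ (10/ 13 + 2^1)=299/ 162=1.85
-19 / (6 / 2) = -19 / 3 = -6.33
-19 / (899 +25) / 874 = -1 / 42504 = -0.00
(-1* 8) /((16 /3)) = -1.50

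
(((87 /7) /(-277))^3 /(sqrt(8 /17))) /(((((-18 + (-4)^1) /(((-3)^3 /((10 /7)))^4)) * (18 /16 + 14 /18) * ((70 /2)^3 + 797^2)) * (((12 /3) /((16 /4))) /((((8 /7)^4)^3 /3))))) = 375761849182586929152 * sqrt(34) /2236728481481886097402956875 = 0.00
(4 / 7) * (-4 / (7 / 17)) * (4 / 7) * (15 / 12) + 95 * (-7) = -229455 / 343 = -668.97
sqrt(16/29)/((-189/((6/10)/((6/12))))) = -8 * sqrt(29)/9135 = -0.00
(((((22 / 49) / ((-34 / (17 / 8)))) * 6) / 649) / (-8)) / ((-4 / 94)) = -141 / 185024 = -0.00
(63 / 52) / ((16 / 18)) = 567 / 416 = 1.36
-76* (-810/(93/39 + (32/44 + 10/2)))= 220077/29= 7588.86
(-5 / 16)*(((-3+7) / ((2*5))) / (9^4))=-0.00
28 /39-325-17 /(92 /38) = -331.30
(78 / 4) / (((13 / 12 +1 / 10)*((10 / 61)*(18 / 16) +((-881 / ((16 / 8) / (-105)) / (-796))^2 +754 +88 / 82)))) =7416272522880 / 1859407773925667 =0.00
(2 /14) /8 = 1 /56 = 0.02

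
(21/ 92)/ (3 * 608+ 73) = 3/ 24932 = 0.00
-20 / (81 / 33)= -220 / 27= -8.15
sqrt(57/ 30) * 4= 2 * sqrt(190)/ 5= 5.51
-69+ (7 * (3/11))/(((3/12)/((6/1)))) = -255/11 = -23.18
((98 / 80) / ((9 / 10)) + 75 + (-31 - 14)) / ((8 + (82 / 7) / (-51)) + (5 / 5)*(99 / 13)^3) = 0.07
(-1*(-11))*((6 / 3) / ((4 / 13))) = 143 / 2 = 71.50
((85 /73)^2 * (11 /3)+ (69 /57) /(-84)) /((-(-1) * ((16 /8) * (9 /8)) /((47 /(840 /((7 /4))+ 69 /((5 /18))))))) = 1100795695 /7743878982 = 0.14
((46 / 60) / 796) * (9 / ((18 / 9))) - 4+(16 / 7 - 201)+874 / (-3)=-494.04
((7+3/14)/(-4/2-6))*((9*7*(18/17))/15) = -2727/680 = -4.01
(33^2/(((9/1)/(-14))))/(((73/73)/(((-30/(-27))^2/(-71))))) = 169400/5751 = 29.46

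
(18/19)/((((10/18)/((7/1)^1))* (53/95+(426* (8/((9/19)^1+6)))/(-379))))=-5873742/408971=-14.36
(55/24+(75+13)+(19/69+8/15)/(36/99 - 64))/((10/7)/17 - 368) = -741280529/3020958000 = -0.25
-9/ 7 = -1.29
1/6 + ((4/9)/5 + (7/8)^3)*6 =6041/1280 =4.72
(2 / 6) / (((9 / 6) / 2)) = 4 / 9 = 0.44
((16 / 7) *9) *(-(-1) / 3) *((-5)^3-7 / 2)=-6168 / 7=-881.14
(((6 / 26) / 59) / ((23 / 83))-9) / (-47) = 158520 / 829127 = 0.19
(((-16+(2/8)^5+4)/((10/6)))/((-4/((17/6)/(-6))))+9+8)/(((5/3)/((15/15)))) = 9.69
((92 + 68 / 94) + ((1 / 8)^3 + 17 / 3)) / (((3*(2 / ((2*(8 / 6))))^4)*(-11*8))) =-1.18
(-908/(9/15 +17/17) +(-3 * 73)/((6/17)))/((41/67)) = -79596/41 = -1941.37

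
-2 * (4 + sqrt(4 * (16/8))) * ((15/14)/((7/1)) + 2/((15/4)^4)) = -3238204/2480625-1619102 * sqrt(2)/2480625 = -2.23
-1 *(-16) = 16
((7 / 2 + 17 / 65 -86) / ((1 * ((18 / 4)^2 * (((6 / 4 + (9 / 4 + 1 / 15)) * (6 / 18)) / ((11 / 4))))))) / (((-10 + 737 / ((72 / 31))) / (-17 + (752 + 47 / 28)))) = -9703023308 / 461104553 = -21.04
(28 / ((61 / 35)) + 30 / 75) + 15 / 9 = 16591 / 915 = 18.13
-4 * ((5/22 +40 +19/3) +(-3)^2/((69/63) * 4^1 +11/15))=-1141714/5907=-193.28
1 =1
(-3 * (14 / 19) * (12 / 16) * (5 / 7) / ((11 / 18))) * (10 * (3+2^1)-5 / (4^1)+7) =-90315 / 836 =-108.03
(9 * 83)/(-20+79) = 747/59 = 12.66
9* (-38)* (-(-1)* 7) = -2394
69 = 69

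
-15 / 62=-0.24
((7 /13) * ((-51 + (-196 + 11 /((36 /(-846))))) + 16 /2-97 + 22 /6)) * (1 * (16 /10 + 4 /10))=-24815 /39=-636.28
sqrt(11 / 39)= 0.53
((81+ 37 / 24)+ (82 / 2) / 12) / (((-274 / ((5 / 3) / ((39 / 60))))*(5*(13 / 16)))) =-0.20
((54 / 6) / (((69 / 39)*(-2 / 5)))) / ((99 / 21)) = -1365 / 506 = -2.70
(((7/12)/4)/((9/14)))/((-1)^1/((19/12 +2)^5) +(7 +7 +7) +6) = 0.01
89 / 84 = 1.06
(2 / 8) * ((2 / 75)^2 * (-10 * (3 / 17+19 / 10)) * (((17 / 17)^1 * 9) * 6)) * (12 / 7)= -0.34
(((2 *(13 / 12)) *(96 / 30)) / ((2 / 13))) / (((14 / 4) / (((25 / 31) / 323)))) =6760 / 210273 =0.03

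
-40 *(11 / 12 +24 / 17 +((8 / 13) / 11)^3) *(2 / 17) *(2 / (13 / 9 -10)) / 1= 166692332760 / 65072378371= 2.56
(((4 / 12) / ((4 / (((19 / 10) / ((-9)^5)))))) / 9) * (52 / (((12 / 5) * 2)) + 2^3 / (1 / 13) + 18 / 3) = -2755 / 76527504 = -0.00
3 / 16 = 0.19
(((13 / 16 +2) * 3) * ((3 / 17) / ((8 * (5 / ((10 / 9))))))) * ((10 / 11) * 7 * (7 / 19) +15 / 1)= 163125 / 227392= 0.72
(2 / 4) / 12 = 1 / 24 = 0.04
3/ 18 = 1/ 6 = 0.17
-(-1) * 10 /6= 5 /3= 1.67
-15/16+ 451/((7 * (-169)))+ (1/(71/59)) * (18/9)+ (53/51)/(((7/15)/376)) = 2733875343/3263728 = 837.65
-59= -59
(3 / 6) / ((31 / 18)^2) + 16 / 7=2.45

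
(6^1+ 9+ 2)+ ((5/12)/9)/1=1841/108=17.05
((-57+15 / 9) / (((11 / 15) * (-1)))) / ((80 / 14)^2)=4067 / 1760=2.31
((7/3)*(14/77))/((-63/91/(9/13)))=-14/33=-0.42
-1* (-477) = 477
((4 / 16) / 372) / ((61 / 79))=79 / 90768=0.00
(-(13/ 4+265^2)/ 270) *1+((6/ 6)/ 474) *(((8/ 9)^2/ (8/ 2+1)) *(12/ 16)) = -66576317/ 255960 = -260.10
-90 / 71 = -1.27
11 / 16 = 0.69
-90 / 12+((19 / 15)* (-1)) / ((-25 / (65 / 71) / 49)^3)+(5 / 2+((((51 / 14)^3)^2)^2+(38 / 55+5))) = 2285660659996006500283962193367 / 418509606738187937280000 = 5461429.38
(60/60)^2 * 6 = 6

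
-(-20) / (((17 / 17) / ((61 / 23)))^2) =74420 / 529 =140.68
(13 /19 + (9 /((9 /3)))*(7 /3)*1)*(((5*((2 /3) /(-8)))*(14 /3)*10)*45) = -127750 /19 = -6723.68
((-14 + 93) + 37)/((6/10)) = 580/3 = 193.33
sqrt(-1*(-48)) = 4*sqrt(3) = 6.93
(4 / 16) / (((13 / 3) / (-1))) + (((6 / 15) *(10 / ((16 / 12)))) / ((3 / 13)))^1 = 673 / 52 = 12.94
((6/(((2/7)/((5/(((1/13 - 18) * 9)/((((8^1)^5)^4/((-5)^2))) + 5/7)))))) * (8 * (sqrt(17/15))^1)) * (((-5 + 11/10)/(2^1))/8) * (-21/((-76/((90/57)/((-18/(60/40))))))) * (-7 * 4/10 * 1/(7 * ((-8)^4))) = -9177896235929960448 * sqrt(255)/135266515527997659069325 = -0.00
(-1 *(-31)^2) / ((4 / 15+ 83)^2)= -216225 / 1560001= -0.14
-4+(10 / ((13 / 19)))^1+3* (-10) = -252 / 13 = -19.38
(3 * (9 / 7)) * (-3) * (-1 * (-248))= -20088 / 7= -2869.71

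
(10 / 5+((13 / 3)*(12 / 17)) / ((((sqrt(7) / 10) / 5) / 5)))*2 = 4+26000*sqrt(7) / 119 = 582.06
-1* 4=-4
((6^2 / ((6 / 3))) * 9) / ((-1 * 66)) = -27 / 11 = -2.45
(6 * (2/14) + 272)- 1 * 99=1217/7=173.86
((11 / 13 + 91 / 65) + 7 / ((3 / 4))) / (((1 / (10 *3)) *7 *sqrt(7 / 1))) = 4516 *sqrt(7) / 637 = 18.76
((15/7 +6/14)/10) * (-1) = -9/35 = -0.26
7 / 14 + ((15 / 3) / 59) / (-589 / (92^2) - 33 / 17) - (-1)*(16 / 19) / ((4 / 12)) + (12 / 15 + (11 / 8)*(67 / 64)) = 34697113205 / 6642346496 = 5.22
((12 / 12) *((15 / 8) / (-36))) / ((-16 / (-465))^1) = -1.51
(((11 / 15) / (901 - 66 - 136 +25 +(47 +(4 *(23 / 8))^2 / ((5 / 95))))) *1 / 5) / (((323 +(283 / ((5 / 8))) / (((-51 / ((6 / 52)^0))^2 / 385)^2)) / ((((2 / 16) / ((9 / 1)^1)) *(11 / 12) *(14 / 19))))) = 0.00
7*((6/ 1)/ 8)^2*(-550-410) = -3780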